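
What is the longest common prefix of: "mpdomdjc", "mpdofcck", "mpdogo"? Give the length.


Words: mpdomdjc, mpdofcck, mpdogo
  Position 0: all 'm' => match
  Position 1: all 'p' => match
  Position 2: all 'd' => match
  Position 3: all 'o' => match
  Position 4: ('m', 'f', 'g') => mismatch, stop
LCP = "mpdo" (length 4)

4


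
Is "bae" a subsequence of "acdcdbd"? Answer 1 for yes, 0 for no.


Check if "bae" is a subsequence of "acdcdbd"
Greedy scan:
  Position 0 ('a'): no match needed
  Position 1 ('c'): no match needed
  Position 2 ('d'): no match needed
  Position 3 ('c'): no match needed
  Position 4 ('d'): no match needed
  Position 5 ('b'): matches sub[0] = 'b'
  Position 6 ('d'): no match needed
Only matched 1/3 characters => not a subsequence

0


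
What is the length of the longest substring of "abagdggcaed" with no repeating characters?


Input: "abagdggcaed"
Sliding window (track last position of each char):
  Position 0 ('a'): window [0,0] length 1 -- new best
  Position 1 ('b'): window [0,1] length 2 -- new best
  Position 2 ('a'): repeat (last at 0), move window start to 1
  Position 2 ('a'): window [1,2] length 2
  Position 3 ('g'): window [1,3] length 3 -- new best
  Position 4 ('d'): window [1,4] length 4 -- new best
  Position 5 ('g'): repeat (last at 3), move window start to 4
  Position 5 ('g'): window [4,5] length 2
  Position 6 ('g'): repeat (last at 5), move window start to 6
  Position 6 ('g'): window [6,6] length 1
  Position 7 ('c'): window [6,7] length 2
  Position 8 ('a'): window [6,8] length 3
  Position 9 ('e'): window [6,9] length 4
  Position 10 ('d'): window [6,10] length 5 -- new best
Longest substring with no repeats: "gcaed" with length 5

5


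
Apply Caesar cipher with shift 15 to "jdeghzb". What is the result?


Caesar cipher: shift "jdeghzb" by 15
  'j' (pos 9) + 15 = pos 24 = 'y'
  'd' (pos 3) + 15 = pos 18 = 's'
  'e' (pos 4) + 15 = pos 19 = 't'
  'g' (pos 6) + 15 = pos 21 = 'v'
  'h' (pos 7) + 15 = pos 22 = 'w'
  'z' (pos 25) + 15 = pos 14 = 'o'
  'b' (pos 1) + 15 = pos 16 = 'q'
Result: ystvwoq

ystvwoq


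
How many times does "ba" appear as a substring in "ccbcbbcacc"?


Searching for "ba" in "ccbcbbcacc"
Scanning each position:
  Position 0: "cc" => no
  Position 1: "cb" => no
  Position 2: "bc" => no
  Position 3: "cb" => no
  Position 4: "bb" => no
  Position 5: "bc" => no
  Position 6: "ca" => no
  Position 7: "ac" => no
  Position 8: "cc" => no
Total occurrences: 0

0


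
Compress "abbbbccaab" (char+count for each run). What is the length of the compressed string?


Input: abbbbccaab
Runs:
  'a' x 1 => "a1"
  'b' x 4 => "b4"
  'c' x 2 => "c2"
  'a' x 2 => "a2"
  'b' x 1 => "b1"
Compressed: "a1b4c2a2b1"
Compressed length: 10

10


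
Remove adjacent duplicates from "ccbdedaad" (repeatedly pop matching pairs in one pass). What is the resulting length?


Input: ccbdedaad
Stack-based adjacent duplicate removal:
  Read 'c': push. Stack: c
  Read 'c': matches stack top 'c' => pop. Stack: (empty)
  Read 'b': push. Stack: b
  Read 'd': push. Stack: bd
  Read 'e': push. Stack: bde
  Read 'd': push. Stack: bded
  Read 'a': push. Stack: bdeda
  Read 'a': matches stack top 'a' => pop. Stack: bded
  Read 'd': matches stack top 'd' => pop. Stack: bde
Final stack: "bde" (length 3)

3


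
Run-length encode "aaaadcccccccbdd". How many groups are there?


Input: aaaadcccccccbdd
Scanning for consecutive runs:
  Group 1: 'a' x 4 (positions 0-3)
  Group 2: 'd' x 1 (positions 4-4)
  Group 3: 'c' x 7 (positions 5-11)
  Group 4: 'b' x 1 (positions 12-12)
  Group 5: 'd' x 2 (positions 13-14)
Total groups: 5

5


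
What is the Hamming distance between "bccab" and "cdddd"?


Comparing "bccab" and "cdddd" position by position:
  Position 0: 'b' vs 'c' => differ
  Position 1: 'c' vs 'd' => differ
  Position 2: 'c' vs 'd' => differ
  Position 3: 'a' vs 'd' => differ
  Position 4: 'b' vs 'd' => differ
Total differences (Hamming distance): 5

5


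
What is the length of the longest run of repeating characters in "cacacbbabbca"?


Input: "cacacbbabbca"
Scanning for longest run:
  Position 1 ('a'): new char, reset run to 1
  Position 2 ('c'): new char, reset run to 1
  Position 3 ('a'): new char, reset run to 1
  Position 4 ('c'): new char, reset run to 1
  Position 5 ('b'): new char, reset run to 1
  Position 6 ('b'): continues run of 'b', length=2
  Position 7 ('a'): new char, reset run to 1
  Position 8 ('b'): new char, reset run to 1
  Position 9 ('b'): continues run of 'b', length=2
  Position 10 ('c'): new char, reset run to 1
  Position 11 ('a'): new char, reset run to 1
Longest run: 'b' with length 2

2


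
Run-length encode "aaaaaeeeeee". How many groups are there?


Input: aaaaaeeeeee
Scanning for consecutive runs:
  Group 1: 'a' x 5 (positions 0-4)
  Group 2: 'e' x 6 (positions 5-10)
Total groups: 2

2


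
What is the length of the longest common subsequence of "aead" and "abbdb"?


LCS of "aead" and "abbdb"
DP table:
           a    b    b    d    b
      0    0    0    0    0    0
  a   0    1    1    1    1    1
  e   0    1    1    1    1    1
  a   0    1    1    1    1    1
  d   0    1    1    1    2    2
LCS length = dp[4][5] = 2

2


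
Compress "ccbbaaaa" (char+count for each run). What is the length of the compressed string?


Input: ccbbaaaa
Runs:
  'c' x 2 => "c2"
  'b' x 2 => "b2"
  'a' x 4 => "a4"
Compressed: "c2b2a4"
Compressed length: 6

6


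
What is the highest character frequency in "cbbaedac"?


Input: cbbaedac
Character counts:
  'a': 2
  'b': 2
  'c': 2
  'd': 1
  'e': 1
Maximum frequency: 2

2


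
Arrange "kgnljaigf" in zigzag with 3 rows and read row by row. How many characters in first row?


Zigzag "kgnljaigf" into 3 rows:
Placing characters:
  'k' => row 0
  'g' => row 1
  'n' => row 2
  'l' => row 1
  'j' => row 0
  'a' => row 1
  'i' => row 2
  'g' => row 1
  'f' => row 0
Rows:
  Row 0: "kjf"
  Row 1: "glag"
  Row 2: "ni"
First row length: 3

3


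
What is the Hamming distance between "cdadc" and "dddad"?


Comparing "cdadc" and "dddad" position by position:
  Position 0: 'c' vs 'd' => differ
  Position 1: 'd' vs 'd' => same
  Position 2: 'a' vs 'd' => differ
  Position 3: 'd' vs 'a' => differ
  Position 4: 'c' vs 'd' => differ
Total differences (Hamming distance): 4

4


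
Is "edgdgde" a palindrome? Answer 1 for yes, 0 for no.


Input: edgdgde
Reversed: edgdgde
  Compare pos 0 ('e') with pos 6 ('e'): match
  Compare pos 1 ('d') with pos 5 ('d'): match
  Compare pos 2 ('g') with pos 4 ('g'): match
Result: palindrome

1


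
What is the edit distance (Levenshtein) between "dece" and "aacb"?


Computing edit distance: "dece" -> "aacb"
DP table:
           a    a    c    b
      0    1    2    3    4
  d   1    1    2    3    4
  e   2    2    2    3    4
  c   3    3    3    2    3
  e   4    4    4    3    3
Edit distance = dp[4][4] = 3

3


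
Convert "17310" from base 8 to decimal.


Input: "17310" in base 8
Positional expansion:
  Digit '1' (value 1) x 8^4 = 4096
  Digit '7' (value 7) x 8^3 = 3584
  Digit '3' (value 3) x 8^2 = 192
  Digit '1' (value 1) x 8^1 = 8
  Digit '0' (value 0) x 8^0 = 0
Sum = 7880

7880


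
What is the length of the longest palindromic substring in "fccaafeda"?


Input: "fccaafeda"
Checking substrings for palindromes:
  [1:3] "cc" (len 2) => palindrome
  [3:5] "aa" (len 2) => palindrome
Longest palindromic substring: "cc" with length 2

2


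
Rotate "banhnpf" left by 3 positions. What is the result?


Input: "banhnpf", rotate left by 3
First 3 characters: "ban"
Remaining characters: "hnpf"
Concatenate remaining + first: "hnpf" + "ban" = "hnpfban"

hnpfban


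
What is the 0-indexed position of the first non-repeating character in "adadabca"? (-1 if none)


Input: adadabca
Character frequencies:
  'a': 4
  'b': 1
  'c': 1
  'd': 2
Scanning left to right for freq == 1:
  Position 0 ('a'): freq=4, skip
  Position 1 ('d'): freq=2, skip
  Position 2 ('a'): freq=4, skip
  Position 3 ('d'): freq=2, skip
  Position 4 ('a'): freq=4, skip
  Position 5 ('b'): unique! => answer = 5

5


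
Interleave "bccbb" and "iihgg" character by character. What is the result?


Interleaving "bccbb" and "iihgg":
  Position 0: 'b' from first, 'i' from second => "bi"
  Position 1: 'c' from first, 'i' from second => "ci"
  Position 2: 'c' from first, 'h' from second => "ch"
  Position 3: 'b' from first, 'g' from second => "bg"
  Position 4: 'b' from first, 'g' from second => "bg"
Result: bicichbgbg

bicichbgbg


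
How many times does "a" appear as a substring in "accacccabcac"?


Searching for "a" in "accacccabcac"
Scanning each position:
  Position 0: "a" => MATCH
  Position 1: "c" => no
  Position 2: "c" => no
  Position 3: "a" => MATCH
  Position 4: "c" => no
  Position 5: "c" => no
  Position 6: "c" => no
  Position 7: "a" => MATCH
  Position 8: "b" => no
  Position 9: "c" => no
  Position 10: "a" => MATCH
  Position 11: "c" => no
Total occurrences: 4

4


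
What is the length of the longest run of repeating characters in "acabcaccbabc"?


Input: "acabcaccbabc"
Scanning for longest run:
  Position 1 ('c'): new char, reset run to 1
  Position 2 ('a'): new char, reset run to 1
  Position 3 ('b'): new char, reset run to 1
  Position 4 ('c'): new char, reset run to 1
  Position 5 ('a'): new char, reset run to 1
  Position 6 ('c'): new char, reset run to 1
  Position 7 ('c'): continues run of 'c', length=2
  Position 8 ('b'): new char, reset run to 1
  Position 9 ('a'): new char, reset run to 1
  Position 10 ('b'): new char, reset run to 1
  Position 11 ('c'): new char, reset run to 1
Longest run: 'c' with length 2

2


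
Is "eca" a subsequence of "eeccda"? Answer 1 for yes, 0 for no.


Check if "eca" is a subsequence of "eeccda"
Greedy scan:
  Position 0 ('e'): matches sub[0] = 'e'
  Position 1 ('e'): no match needed
  Position 2 ('c'): matches sub[1] = 'c'
  Position 3 ('c'): no match needed
  Position 4 ('d'): no match needed
  Position 5 ('a'): matches sub[2] = 'a'
All 3 characters matched => is a subsequence

1


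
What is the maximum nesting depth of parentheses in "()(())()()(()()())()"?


Input: "()(())()()(()()())()"
Tracking depth:
  Position 0 '(': depth becomes 1
  Position 1 ')': depth becomes 0
  Position 2 '(': depth becomes 1
  Position 3 '(': depth becomes 2
  Position 4 ')': depth becomes 1
  Position 5 ')': depth becomes 0
  Position 6 '(': depth becomes 1
  Position 7 ')': depth becomes 0
  Position 8 '(': depth becomes 1
  Position 9 ')': depth becomes 0
  Position 10 '(': depth becomes 1
  Position 11 '(': depth becomes 2
  Position 12 ')': depth becomes 1
  Position 13 '(': depth becomes 2
  Position 14 ')': depth becomes 1
  Position 15 '(': depth becomes 2
  Position 16 ')': depth becomes 1
  Position 17 ')': depth becomes 0
  Position 18 '(': depth becomes 1
  Position 19 ')': depth becomes 0
Maximum depth reached: 2

2


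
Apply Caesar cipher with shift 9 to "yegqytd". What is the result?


Caesar cipher: shift "yegqytd" by 9
  'y' (pos 24) + 9 = pos 7 = 'h'
  'e' (pos 4) + 9 = pos 13 = 'n'
  'g' (pos 6) + 9 = pos 15 = 'p'
  'q' (pos 16) + 9 = pos 25 = 'z'
  'y' (pos 24) + 9 = pos 7 = 'h'
  't' (pos 19) + 9 = pos 2 = 'c'
  'd' (pos 3) + 9 = pos 12 = 'm'
Result: hnpzhcm

hnpzhcm


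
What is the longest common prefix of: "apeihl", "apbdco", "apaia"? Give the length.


Words: apeihl, apbdco, apaia
  Position 0: all 'a' => match
  Position 1: all 'p' => match
  Position 2: ('e', 'b', 'a') => mismatch, stop
LCP = "ap" (length 2)

2


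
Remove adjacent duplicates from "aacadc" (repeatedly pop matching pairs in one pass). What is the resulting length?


Input: aacadc
Stack-based adjacent duplicate removal:
  Read 'a': push. Stack: a
  Read 'a': matches stack top 'a' => pop. Stack: (empty)
  Read 'c': push. Stack: c
  Read 'a': push. Stack: ca
  Read 'd': push. Stack: cad
  Read 'c': push. Stack: cadc
Final stack: "cadc" (length 4)

4


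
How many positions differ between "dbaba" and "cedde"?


Comparing "dbaba" and "cedde" position by position:
  Position 0: 'd' vs 'c' => DIFFER
  Position 1: 'b' vs 'e' => DIFFER
  Position 2: 'a' vs 'd' => DIFFER
  Position 3: 'b' vs 'd' => DIFFER
  Position 4: 'a' vs 'e' => DIFFER
Positions that differ: 5

5


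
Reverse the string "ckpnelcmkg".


Input: ckpnelcmkg
Reading characters right to left:
  Position 9: 'g'
  Position 8: 'k'
  Position 7: 'm'
  Position 6: 'c'
  Position 5: 'l'
  Position 4: 'e'
  Position 3: 'n'
  Position 2: 'p'
  Position 1: 'k'
  Position 0: 'c'
Reversed: gkmclenpkc

gkmclenpkc


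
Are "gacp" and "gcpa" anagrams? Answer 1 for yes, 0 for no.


Strings: "gacp", "gcpa"
Sorted first:  acgp
Sorted second: acgp
Sorted forms match => anagrams

1


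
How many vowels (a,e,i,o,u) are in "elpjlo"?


Input: elpjlo
Checking each character:
  'e' at position 0: vowel (running total: 1)
  'l' at position 1: consonant
  'p' at position 2: consonant
  'j' at position 3: consonant
  'l' at position 4: consonant
  'o' at position 5: vowel (running total: 2)
Total vowels: 2

2


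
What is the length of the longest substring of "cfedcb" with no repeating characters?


Input: "cfedcb"
Sliding window (track last position of each char):
  Position 0 ('c'): window [0,0] length 1 -- new best
  Position 1 ('f'): window [0,1] length 2 -- new best
  Position 2 ('e'): window [0,2] length 3 -- new best
  Position 3 ('d'): window [0,3] length 4 -- new best
  Position 4 ('c'): repeat (last at 0), move window start to 1
  Position 4 ('c'): window [1,4] length 4
  Position 5 ('b'): window [1,5] length 5 -- new best
Longest substring with no repeats: "fedcb" with length 5

5


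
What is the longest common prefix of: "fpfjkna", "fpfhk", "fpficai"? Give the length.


Words: fpfjkna, fpfhk, fpficai
  Position 0: all 'f' => match
  Position 1: all 'p' => match
  Position 2: all 'f' => match
  Position 3: ('j', 'h', 'i') => mismatch, stop
LCP = "fpf" (length 3)

3


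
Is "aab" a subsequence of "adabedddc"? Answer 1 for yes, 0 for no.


Check if "aab" is a subsequence of "adabedddc"
Greedy scan:
  Position 0 ('a'): matches sub[0] = 'a'
  Position 1 ('d'): no match needed
  Position 2 ('a'): matches sub[1] = 'a'
  Position 3 ('b'): matches sub[2] = 'b'
  Position 4 ('e'): no match needed
  Position 5 ('d'): no match needed
  Position 6 ('d'): no match needed
  Position 7 ('d'): no match needed
  Position 8 ('c'): no match needed
All 3 characters matched => is a subsequence

1


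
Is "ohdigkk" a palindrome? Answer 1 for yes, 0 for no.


Input: ohdigkk
Reversed: kkgidho
  Compare pos 0 ('o') with pos 6 ('k'): MISMATCH
  Compare pos 1 ('h') with pos 5 ('k'): MISMATCH
  Compare pos 2 ('d') with pos 4 ('g'): MISMATCH
Result: not a palindrome

0


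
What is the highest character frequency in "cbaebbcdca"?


Input: cbaebbcdca
Character counts:
  'a': 2
  'b': 3
  'c': 3
  'd': 1
  'e': 1
Maximum frequency: 3

3


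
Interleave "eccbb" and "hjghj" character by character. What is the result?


Interleaving "eccbb" and "hjghj":
  Position 0: 'e' from first, 'h' from second => "eh"
  Position 1: 'c' from first, 'j' from second => "cj"
  Position 2: 'c' from first, 'g' from second => "cg"
  Position 3: 'b' from first, 'h' from second => "bh"
  Position 4: 'b' from first, 'j' from second => "bj"
Result: ehcjcgbhbj

ehcjcgbhbj


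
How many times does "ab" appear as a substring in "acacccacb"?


Searching for "ab" in "acacccacb"
Scanning each position:
  Position 0: "ac" => no
  Position 1: "ca" => no
  Position 2: "ac" => no
  Position 3: "cc" => no
  Position 4: "cc" => no
  Position 5: "ca" => no
  Position 6: "ac" => no
  Position 7: "cb" => no
Total occurrences: 0

0


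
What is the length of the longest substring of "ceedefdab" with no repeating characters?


Input: "ceedefdab"
Sliding window (track last position of each char):
  Position 0 ('c'): window [0,0] length 1 -- new best
  Position 1 ('e'): window [0,1] length 2 -- new best
  Position 2 ('e'): repeat (last at 1), move window start to 2
  Position 2 ('e'): window [2,2] length 1
  Position 3 ('d'): window [2,3] length 2
  Position 4 ('e'): repeat (last at 2), move window start to 3
  Position 4 ('e'): window [3,4] length 2
  Position 5 ('f'): window [3,5] length 3 -- new best
  Position 6 ('d'): repeat (last at 3), move window start to 4
  Position 6 ('d'): window [4,6] length 3
  Position 7 ('a'): window [4,7] length 4 -- new best
  Position 8 ('b'): window [4,8] length 5 -- new best
Longest substring with no repeats: "efdab" with length 5

5


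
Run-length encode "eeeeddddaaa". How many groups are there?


Input: eeeeddddaaa
Scanning for consecutive runs:
  Group 1: 'e' x 4 (positions 0-3)
  Group 2: 'd' x 4 (positions 4-7)
  Group 3: 'a' x 3 (positions 8-10)
Total groups: 3

3


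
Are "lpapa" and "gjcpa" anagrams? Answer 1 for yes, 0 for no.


Strings: "lpapa", "gjcpa"
Sorted first:  aalpp
Sorted second: acgjp
Differ at position 1: 'a' vs 'c' => not anagrams

0


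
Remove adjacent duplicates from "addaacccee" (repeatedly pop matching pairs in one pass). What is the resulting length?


Input: addaacccee
Stack-based adjacent duplicate removal:
  Read 'a': push. Stack: a
  Read 'd': push. Stack: ad
  Read 'd': matches stack top 'd' => pop. Stack: a
  Read 'a': matches stack top 'a' => pop. Stack: (empty)
  Read 'a': push. Stack: a
  Read 'c': push. Stack: ac
  Read 'c': matches stack top 'c' => pop. Stack: a
  Read 'c': push. Stack: ac
  Read 'e': push. Stack: ace
  Read 'e': matches stack top 'e' => pop. Stack: ac
Final stack: "ac" (length 2)

2


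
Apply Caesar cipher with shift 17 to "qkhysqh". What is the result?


Caesar cipher: shift "qkhysqh" by 17
  'q' (pos 16) + 17 = pos 7 = 'h'
  'k' (pos 10) + 17 = pos 1 = 'b'
  'h' (pos 7) + 17 = pos 24 = 'y'
  'y' (pos 24) + 17 = pos 15 = 'p'
  's' (pos 18) + 17 = pos 9 = 'j'
  'q' (pos 16) + 17 = pos 7 = 'h'
  'h' (pos 7) + 17 = pos 24 = 'y'
Result: hbypjhy

hbypjhy


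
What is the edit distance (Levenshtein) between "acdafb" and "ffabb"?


Computing edit distance: "acdafb" -> "ffabb"
DP table:
           f    f    a    b    b
      0    1    2    3    4    5
  a   1    1    2    2    3    4
  c   2    2    2    3    3    4
  d   3    3    3    3    4    4
  a   4    4    4    3    4    5
  f   5    4    4    4    4    5
  b   6    5    5    5    4    4
Edit distance = dp[6][5] = 4

4


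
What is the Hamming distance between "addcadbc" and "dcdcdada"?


Comparing "addcadbc" and "dcdcdada" position by position:
  Position 0: 'a' vs 'd' => differ
  Position 1: 'd' vs 'c' => differ
  Position 2: 'd' vs 'd' => same
  Position 3: 'c' vs 'c' => same
  Position 4: 'a' vs 'd' => differ
  Position 5: 'd' vs 'a' => differ
  Position 6: 'b' vs 'd' => differ
  Position 7: 'c' vs 'a' => differ
Total differences (Hamming distance): 6

6


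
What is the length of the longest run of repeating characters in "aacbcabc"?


Input: "aacbcabc"
Scanning for longest run:
  Position 1 ('a'): continues run of 'a', length=2
  Position 2 ('c'): new char, reset run to 1
  Position 3 ('b'): new char, reset run to 1
  Position 4 ('c'): new char, reset run to 1
  Position 5 ('a'): new char, reset run to 1
  Position 6 ('b'): new char, reset run to 1
  Position 7 ('c'): new char, reset run to 1
Longest run: 'a' with length 2

2


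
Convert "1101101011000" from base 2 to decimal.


Input: "1101101011000" in base 2
Positional expansion:
  Digit '1' (value 1) x 2^12 = 4096
  Digit '1' (value 1) x 2^11 = 2048
  Digit '0' (value 0) x 2^10 = 0
  Digit '1' (value 1) x 2^9 = 512
  Digit '1' (value 1) x 2^8 = 256
  Digit '0' (value 0) x 2^7 = 0
  Digit '1' (value 1) x 2^6 = 64
  Digit '0' (value 0) x 2^5 = 0
  Digit '1' (value 1) x 2^4 = 16
  Digit '1' (value 1) x 2^3 = 8
  Digit '0' (value 0) x 2^2 = 0
  Digit '0' (value 0) x 2^1 = 0
  Digit '0' (value 0) x 2^0 = 0
Sum = 7000

7000


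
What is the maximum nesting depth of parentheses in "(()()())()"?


Input: "(()()())()"
Tracking depth:
  Position 0 '(': depth becomes 1
  Position 1 '(': depth becomes 2
  Position 2 ')': depth becomes 1
  Position 3 '(': depth becomes 2
  Position 4 ')': depth becomes 1
  Position 5 '(': depth becomes 2
  Position 6 ')': depth becomes 1
  Position 7 ')': depth becomes 0
  Position 8 '(': depth becomes 1
  Position 9 ')': depth becomes 0
Maximum depth reached: 2

2


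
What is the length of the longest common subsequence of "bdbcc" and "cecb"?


LCS of "bdbcc" and "cecb"
DP table:
           c    e    c    b
      0    0    0    0    0
  b   0    0    0    0    1
  d   0    0    0    0    1
  b   0    0    0    0    1
  c   0    1    1    1    1
  c   0    1    1    2    2
LCS length = dp[5][4] = 2

2


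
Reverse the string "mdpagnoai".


Input: mdpagnoai
Reading characters right to left:
  Position 8: 'i'
  Position 7: 'a'
  Position 6: 'o'
  Position 5: 'n'
  Position 4: 'g'
  Position 3: 'a'
  Position 2: 'p'
  Position 1: 'd'
  Position 0: 'm'
Reversed: iaongapdm

iaongapdm


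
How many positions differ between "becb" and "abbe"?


Comparing "becb" and "abbe" position by position:
  Position 0: 'b' vs 'a' => DIFFER
  Position 1: 'e' vs 'b' => DIFFER
  Position 2: 'c' vs 'b' => DIFFER
  Position 3: 'b' vs 'e' => DIFFER
Positions that differ: 4

4


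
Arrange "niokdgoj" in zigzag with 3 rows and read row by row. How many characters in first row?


Zigzag "niokdgoj" into 3 rows:
Placing characters:
  'n' => row 0
  'i' => row 1
  'o' => row 2
  'k' => row 1
  'd' => row 0
  'g' => row 1
  'o' => row 2
  'j' => row 1
Rows:
  Row 0: "nd"
  Row 1: "ikgj"
  Row 2: "oo"
First row length: 2

2


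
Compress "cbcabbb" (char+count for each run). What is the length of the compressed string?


Input: cbcabbb
Runs:
  'c' x 1 => "c1"
  'b' x 1 => "b1"
  'c' x 1 => "c1"
  'a' x 1 => "a1"
  'b' x 3 => "b3"
Compressed: "c1b1c1a1b3"
Compressed length: 10

10


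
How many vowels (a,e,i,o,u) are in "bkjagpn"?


Input: bkjagpn
Checking each character:
  'b' at position 0: consonant
  'k' at position 1: consonant
  'j' at position 2: consonant
  'a' at position 3: vowel (running total: 1)
  'g' at position 4: consonant
  'p' at position 5: consonant
  'n' at position 6: consonant
Total vowels: 1

1


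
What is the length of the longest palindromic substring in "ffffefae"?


Input: "ffffefae"
Checking substrings for palindromes:
  [0:4] "ffff" (len 4) => palindrome
  [0:3] "fff" (len 3) => palindrome
  [1:4] "fff" (len 3) => palindrome
  [3:6] "fef" (len 3) => palindrome
  [0:2] "ff" (len 2) => palindrome
  [1:3] "ff" (len 2) => palindrome
Longest palindromic substring: "ffff" with length 4

4


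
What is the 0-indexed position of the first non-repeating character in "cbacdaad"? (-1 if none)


Input: cbacdaad
Character frequencies:
  'a': 3
  'b': 1
  'c': 2
  'd': 2
Scanning left to right for freq == 1:
  Position 0 ('c'): freq=2, skip
  Position 1 ('b'): unique! => answer = 1

1


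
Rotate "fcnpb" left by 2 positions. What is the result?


Input: "fcnpb", rotate left by 2
First 2 characters: "fc"
Remaining characters: "npb"
Concatenate remaining + first: "npb" + "fc" = "npbfc"

npbfc


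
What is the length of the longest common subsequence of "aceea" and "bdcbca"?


LCS of "aceea" and "bdcbca"
DP table:
           b    d    c    b    c    a
      0    0    0    0    0    0    0
  a   0    0    0    0    0    0    1
  c   0    0    0    1    1    1    1
  e   0    0    0    1    1    1    1
  e   0    0    0    1    1    1    1
  a   0    0    0    1    1    1    2
LCS length = dp[5][6] = 2

2


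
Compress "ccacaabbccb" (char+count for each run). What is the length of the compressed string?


Input: ccacaabbccb
Runs:
  'c' x 2 => "c2"
  'a' x 1 => "a1"
  'c' x 1 => "c1"
  'a' x 2 => "a2"
  'b' x 2 => "b2"
  'c' x 2 => "c2"
  'b' x 1 => "b1"
Compressed: "c2a1c1a2b2c2b1"
Compressed length: 14

14


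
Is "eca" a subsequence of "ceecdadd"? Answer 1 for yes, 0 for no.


Check if "eca" is a subsequence of "ceecdadd"
Greedy scan:
  Position 0 ('c'): no match needed
  Position 1 ('e'): matches sub[0] = 'e'
  Position 2 ('e'): no match needed
  Position 3 ('c'): matches sub[1] = 'c'
  Position 4 ('d'): no match needed
  Position 5 ('a'): matches sub[2] = 'a'
  Position 6 ('d'): no match needed
  Position 7 ('d'): no match needed
All 3 characters matched => is a subsequence

1


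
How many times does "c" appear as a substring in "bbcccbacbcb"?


Searching for "c" in "bbcccbacbcb"
Scanning each position:
  Position 0: "b" => no
  Position 1: "b" => no
  Position 2: "c" => MATCH
  Position 3: "c" => MATCH
  Position 4: "c" => MATCH
  Position 5: "b" => no
  Position 6: "a" => no
  Position 7: "c" => MATCH
  Position 8: "b" => no
  Position 9: "c" => MATCH
  Position 10: "b" => no
Total occurrences: 5

5


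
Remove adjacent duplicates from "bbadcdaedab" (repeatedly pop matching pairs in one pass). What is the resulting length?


Input: bbadcdaedab
Stack-based adjacent duplicate removal:
  Read 'b': push. Stack: b
  Read 'b': matches stack top 'b' => pop. Stack: (empty)
  Read 'a': push. Stack: a
  Read 'd': push. Stack: ad
  Read 'c': push. Stack: adc
  Read 'd': push. Stack: adcd
  Read 'a': push. Stack: adcda
  Read 'e': push. Stack: adcdae
  Read 'd': push. Stack: adcdaed
  Read 'a': push. Stack: adcdaeda
  Read 'b': push. Stack: adcdaedab
Final stack: "adcdaedab" (length 9)

9


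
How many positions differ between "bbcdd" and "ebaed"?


Comparing "bbcdd" and "ebaed" position by position:
  Position 0: 'b' vs 'e' => DIFFER
  Position 1: 'b' vs 'b' => same
  Position 2: 'c' vs 'a' => DIFFER
  Position 3: 'd' vs 'e' => DIFFER
  Position 4: 'd' vs 'd' => same
Positions that differ: 3

3


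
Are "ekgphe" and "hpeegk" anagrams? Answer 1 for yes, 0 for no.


Strings: "ekgphe", "hpeegk"
Sorted first:  eeghkp
Sorted second: eeghkp
Sorted forms match => anagrams

1


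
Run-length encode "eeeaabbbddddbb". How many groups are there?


Input: eeeaabbbddddbb
Scanning for consecutive runs:
  Group 1: 'e' x 3 (positions 0-2)
  Group 2: 'a' x 2 (positions 3-4)
  Group 3: 'b' x 3 (positions 5-7)
  Group 4: 'd' x 4 (positions 8-11)
  Group 5: 'b' x 2 (positions 12-13)
Total groups: 5

5


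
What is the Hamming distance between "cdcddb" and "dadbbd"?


Comparing "cdcddb" and "dadbbd" position by position:
  Position 0: 'c' vs 'd' => differ
  Position 1: 'd' vs 'a' => differ
  Position 2: 'c' vs 'd' => differ
  Position 3: 'd' vs 'b' => differ
  Position 4: 'd' vs 'b' => differ
  Position 5: 'b' vs 'd' => differ
Total differences (Hamming distance): 6

6


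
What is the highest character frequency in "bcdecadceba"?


Input: bcdecadceba
Character counts:
  'a': 2
  'b': 2
  'c': 3
  'd': 2
  'e': 2
Maximum frequency: 3

3


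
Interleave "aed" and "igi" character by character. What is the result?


Interleaving "aed" and "igi":
  Position 0: 'a' from first, 'i' from second => "ai"
  Position 1: 'e' from first, 'g' from second => "eg"
  Position 2: 'd' from first, 'i' from second => "di"
Result: aiegdi

aiegdi


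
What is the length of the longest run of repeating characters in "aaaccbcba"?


Input: "aaaccbcba"
Scanning for longest run:
  Position 1 ('a'): continues run of 'a', length=2
  Position 2 ('a'): continues run of 'a', length=3
  Position 3 ('c'): new char, reset run to 1
  Position 4 ('c'): continues run of 'c', length=2
  Position 5 ('b'): new char, reset run to 1
  Position 6 ('c'): new char, reset run to 1
  Position 7 ('b'): new char, reset run to 1
  Position 8 ('a'): new char, reset run to 1
Longest run: 'a' with length 3

3


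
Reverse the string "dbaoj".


Input: dbaoj
Reading characters right to left:
  Position 4: 'j'
  Position 3: 'o'
  Position 2: 'a'
  Position 1: 'b'
  Position 0: 'd'
Reversed: joabd

joabd


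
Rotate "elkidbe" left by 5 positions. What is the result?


Input: "elkidbe", rotate left by 5
First 5 characters: "elkid"
Remaining characters: "be"
Concatenate remaining + first: "be" + "elkid" = "beelkid"

beelkid


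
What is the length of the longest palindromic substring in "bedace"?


Input: "bedace"
Checking substrings for palindromes:
  No multi-char palindromic substrings found
Longest palindromic substring: "b" with length 1

1


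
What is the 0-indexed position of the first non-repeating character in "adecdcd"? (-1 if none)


Input: adecdcd
Character frequencies:
  'a': 1
  'c': 2
  'd': 3
  'e': 1
Scanning left to right for freq == 1:
  Position 0 ('a'): unique! => answer = 0

0


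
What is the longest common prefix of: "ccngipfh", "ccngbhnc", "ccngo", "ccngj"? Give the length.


Words: ccngipfh, ccngbhnc, ccngo, ccngj
  Position 0: all 'c' => match
  Position 1: all 'c' => match
  Position 2: all 'n' => match
  Position 3: all 'g' => match
  Position 4: ('i', 'b', 'o', 'j') => mismatch, stop
LCP = "ccng" (length 4)

4


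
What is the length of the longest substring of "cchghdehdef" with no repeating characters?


Input: "cchghdehdef"
Sliding window (track last position of each char):
  Position 0 ('c'): window [0,0] length 1 -- new best
  Position 1 ('c'): repeat (last at 0), move window start to 1
  Position 1 ('c'): window [1,1] length 1
  Position 2 ('h'): window [1,2] length 2 -- new best
  Position 3 ('g'): window [1,3] length 3 -- new best
  Position 4 ('h'): repeat (last at 2), move window start to 3
  Position 4 ('h'): window [3,4] length 2
  Position 5 ('d'): window [3,5] length 3
  Position 6 ('e'): window [3,6] length 4 -- new best
  Position 7 ('h'): repeat (last at 4), move window start to 5
  Position 7 ('h'): window [5,7] length 3
  Position 8 ('d'): repeat (last at 5), move window start to 6
  Position 8 ('d'): window [6,8] length 3
  Position 9 ('e'): repeat (last at 6), move window start to 7
  Position 9 ('e'): window [7,9] length 3
  Position 10 ('f'): window [7,10] length 4
Longest substring with no repeats: "ghde" with length 4

4


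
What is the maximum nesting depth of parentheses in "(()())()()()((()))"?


Input: "(()())()()()((()))"
Tracking depth:
  Position 0 '(': depth becomes 1
  Position 1 '(': depth becomes 2
  Position 2 ')': depth becomes 1
  Position 3 '(': depth becomes 2
  Position 4 ')': depth becomes 1
  Position 5 ')': depth becomes 0
  Position 6 '(': depth becomes 1
  Position 7 ')': depth becomes 0
  Position 8 '(': depth becomes 1
  Position 9 ')': depth becomes 0
  Position 10 '(': depth becomes 1
  Position 11 ')': depth becomes 0
  Position 12 '(': depth becomes 1
  Position 13 '(': depth becomes 2
  Position 14 '(': depth becomes 3
  Position 15 ')': depth becomes 2
  Position 16 ')': depth becomes 1
  Position 17 ')': depth becomes 0
Maximum depth reached: 3

3


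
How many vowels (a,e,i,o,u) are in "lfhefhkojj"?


Input: lfhefhkojj
Checking each character:
  'l' at position 0: consonant
  'f' at position 1: consonant
  'h' at position 2: consonant
  'e' at position 3: vowel (running total: 1)
  'f' at position 4: consonant
  'h' at position 5: consonant
  'k' at position 6: consonant
  'o' at position 7: vowel (running total: 2)
  'j' at position 8: consonant
  'j' at position 9: consonant
Total vowels: 2

2


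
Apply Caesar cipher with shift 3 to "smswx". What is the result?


Caesar cipher: shift "smswx" by 3
  's' (pos 18) + 3 = pos 21 = 'v'
  'm' (pos 12) + 3 = pos 15 = 'p'
  's' (pos 18) + 3 = pos 21 = 'v'
  'w' (pos 22) + 3 = pos 25 = 'z'
  'x' (pos 23) + 3 = pos 0 = 'a'
Result: vpvza

vpvza


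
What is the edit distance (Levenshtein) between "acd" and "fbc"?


Computing edit distance: "acd" -> "fbc"
DP table:
           f    b    c
      0    1    2    3
  a   1    1    2    3
  c   2    2    2    2
  d   3    3    3    3
Edit distance = dp[3][3] = 3

3


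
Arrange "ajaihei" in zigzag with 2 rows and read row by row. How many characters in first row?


Zigzag "ajaihei" into 2 rows:
Placing characters:
  'a' => row 0
  'j' => row 1
  'a' => row 0
  'i' => row 1
  'h' => row 0
  'e' => row 1
  'i' => row 0
Rows:
  Row 0: "aahi"
  Row 1: "jie"
First row length: 4

4


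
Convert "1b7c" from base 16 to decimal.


Input: "1b7c" in base 16
Positional expansion:
  Digit '1' (value 1) x 16^3 = 4096
  Digit 'b' (value 11) x 16^2 = 2816
  Digit '7' (value 7) x 16^1 = 112
  Digit 'c' (value 12) x 16^0 = 12
Sum = 7036

7036


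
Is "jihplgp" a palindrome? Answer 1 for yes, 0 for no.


Input: jihplgp
Reversed: pglphij
  Compare pos 0 ('j') with pos 6 ('p'): MISMATCH
  Compare pos 1 ('i') with pos 5 ('g'): MISMATCH
  Compare pos 2 ('h') with pos 4 ('l'): MISMATCH
Result: not a palindrome

0


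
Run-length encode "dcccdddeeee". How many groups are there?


Input: dcccdddeeee
Scanning for consecutive runs:
  Group 1: 'd' x 1 (positions 0-0)
  Group 2: 'c' x 3 (positions 1-3)
  Group 3: 'd' x 3 (positions 4-6)
  Group 4: 'e' x 4 (positions 7-10)
Total groups: 4

4


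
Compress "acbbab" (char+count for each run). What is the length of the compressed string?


Input: acbbab
Runs:
  'a' x 1 => "a1"
  'c' x 1 => "c1"
  'b' x 2 => "b2"
  'a' x 1 => "a1"
  'b' x 1 => "b1"
Compressed: "a1c1b2a1b1"
Compressed length: 10

10


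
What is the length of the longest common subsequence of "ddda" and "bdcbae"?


LCS of "ddda" and "bdcbae"
DP table:
           b    d    c    b    a    e
      0    0    0    0    0    0    0
  d   0    0    1    1    1    1    1
  d   0    0    1    1    1    1    1
  d   0    0    1    1    1    1    1
  a   0    0    1    1    1    2    2
LCS length = dp[4][6] = 2

2


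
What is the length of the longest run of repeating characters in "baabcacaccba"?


Input: "baabcacaccba"
Scanning for longest run:
  Position 1 ('a'): new char, reset run to 1
  Position 2 ('a'): continues run of 'a', length=2
  Position 3 ('b'): new char, reset run to 1
  Position 4 ('c'): new char, reset run to 1
  Position 5 ('a'): new char, reset run to 1
  Position 6 ('c'): new char, reset run to 1
  Position 7 ('a'): new char, reset run to 1
  Position 8 ('c'): new char, reset run to 1
  Position 9 ('c'): continues run of 'c', length=2
  Position 10 ('b'): new char, reset run to 1
  Position 11 ('a'): new char, reset run to 1
Longest run: 'a' with length 2

2


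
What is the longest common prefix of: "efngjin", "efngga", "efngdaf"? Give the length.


Words: efngjin, efngga, efngdaf
  Position 0: all 'e' => match
  Position 1: all 'f' => match
  Position 2: all 'n' => match
  Position 3: all 'g' => match
  Position 4: ('j', 'g', 'd') => mismatch, stop
LCP = "efng" (length 4)

4


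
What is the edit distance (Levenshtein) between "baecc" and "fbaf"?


Computing edit distance: "baecc" -> "fbaf"
DP table:
           f    b    a    f
      0    1    2    3    4
  b   1    1    1    2    3
  a   2    2    2    1    2
  e   3    3    3    2    2
  c   4    4    4    3    3
  c   5    5    5    4    4
Edit distance = dp[5][4] = 4

4


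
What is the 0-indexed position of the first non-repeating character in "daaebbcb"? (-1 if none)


Input: daaebbcb
Character frequencies:
  'a': 2
  'b': 3
  'c': 1
  'd': 1
  'e': 1
Scanning left to right for freq == 1:
  Position 0 ('d'): unique! => answer = 0

0


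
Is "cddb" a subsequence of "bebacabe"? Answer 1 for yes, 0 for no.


Check if "cddb" is a subsequence of "bebacabe"
Greedy scan:
  Position 0 ('b'): no match needed
  Position 1 ('e'): no match needed
  Position 2 ('b'): no match needed
  Position 3 ('a'): no match needed
  Position 4 ('c'): matches sub[0] = 'c'
  Position 5 ('a'): no match needed
  Position 6 ('b'): no match needed
  Position 7 ('e'): no match needed
Only matched 1/4 characters => not a subsequence

0


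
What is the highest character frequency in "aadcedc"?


Input: aadcedc
Character counts:
  'a': 2
  'c': 2
  'd': 2
  'e': 1
Maximum frequency: 2

2


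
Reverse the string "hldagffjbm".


Input: hldagffjbm
Reading characters right to left:
  Position 9: 'm'
  Position 8: 'b'
  Position 7: 'j'
  Position 6: 'f'
  Position 5: 'f'
  Position 4: 'g'
  Position 3: 'a'
  Position 2: 'd'
  Position 1: 'l'
  Position 0: 'h'
Reversed: mbjffgadlh

mbjffgadlh


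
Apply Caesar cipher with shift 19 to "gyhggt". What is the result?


Caesar cipher: shift "gyhggt" by 19
  'g' (pos 6) + 19 = pos 25 = 'z'
  'y' (pos 24) + 19 = pos 17 = 'r'
  'h' (pos 7) + 19 = pos 0 = 'a'
  'g' (pos 6) + 19 = pos 25 = 'z'
  'g' (pos 6) + 19 = pos 25 = 'z'
  't' (pos 19) + 19 = pos 12 = 'm'
Result: zrazzm

zrazzm


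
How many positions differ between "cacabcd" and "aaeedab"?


Comparing "cacabcd" and "aaeedab" position by position:
  Position 0: 'c' vs 'a' => DIFFER
  Position 1: 'a' vs 'a' => same
  Position 2: 'c' vs 'e' => DIFFER
  Position 3: 'a' vs 'e' => DIFFER
  Position 4: 'b' vs 'd' => DIFFER
  Position 5: 'c' vs 'a' => DIFFER
  Position 6: 'd' vs 'b' => DIFFER
Positions that differ: 6

6


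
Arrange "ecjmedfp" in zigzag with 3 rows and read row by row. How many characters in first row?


Zigzag "ecjmedfp" into 3 rows:
Placing characters:
  'e' => row 0
  'c' => row 1
  'j' => row 2
  'm' => row 1
  'e' => row 0
  'd' => row 1
  'f' => row 2
  'p' => row 1
Rows:
  Row 0: "ee"
  Row 1: "cmdp"
  Row 2: "jf"
First row length: 2

2


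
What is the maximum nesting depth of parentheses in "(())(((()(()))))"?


Input: "(())(((()(()))))"
Tracking depth:
  Position 0 '(': depth becomes 1
  Position 1 '(': depth becomes 2
  Position 2 ')': depth becomes 1
  Position 3 ')': depth becomes 0
  Position 4 '(': depth becomes 1
  Position 5 '(': depth becomes 2
  Position 6 '(': depth becomes 3
  Position 7 '(': depth becomes 4
  Position 8 ')': depth becomes 3
  Position 9 '(': depth becomes 4
  Position 10 '(': depth becomes 5
  Position 11 ')': depth becomes 4
  Position 12 ')': depth becomes 3
  Position 13 ')': depth becomes 2
  Position 14 ')': depth becomes 1
  Position 15 ')': depth becomes 0
Maximum depth reached: 5

5


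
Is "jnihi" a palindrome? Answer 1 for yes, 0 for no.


Input: jnihi
Reversed: ihinj
  Compare pos 0 ('j') with pos 4 ('i'): MISMATCH
  Compare pos 1 ('n') with pos 3 ('h'): MISMATCH
Result: not a palindrome

0


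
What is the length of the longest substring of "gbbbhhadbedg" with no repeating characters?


Input: "gbbbhhadbedg"
Sliding window (track last position of each char):
  Position 0 ('g'): window [0,0] length 1 -- new best
  Position 1 ('b'): window [0,1] length 2 -- new best
  Position 2 ('b'): repeat (last at 1), move window start to 2
  Position 2 ('b'): window [2,2] length 1
  Position 3 ('b'): repeat (last at 2), move window start to 3
  Position 3 ('b'): window [3,3] length 1
  Position 4 ('h'): window [3,4] length 2
  Position 5 ('h'): repeat (last at 4), move window start to 5
  Position 5 ('h'): window [5,5] length 1
  Position 6 ('a'): window [5,6] length 2
  Position 7 ('d'): window [5,7] length 3 -- new best
  Position 8 ('b'): window [5,8] length 4 -- new best
  Position 9 ('e'): window [5,9] length 5 -- new best
  Position 10 ('d'): repeat (last at 7), move window start to 8
  Position 10 ('d'): window [8,10] length 3
  Position 11 ('g'): window [8,11] length 4
Longest substring with no repeats: "hadbe" with length 5

5


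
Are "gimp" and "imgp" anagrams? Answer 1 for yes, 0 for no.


Strings: "gimp", "imgp"
Sorted first:  gimp
Sorted second: gimp
Sorted forms match => anagrams

1


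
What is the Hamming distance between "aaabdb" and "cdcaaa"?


Comparing "aaabdb" and "cdcaaa" position by position:
  Position 0: 'a' vs 'c' => differ
  Position 1: 'a' vs 'd' => differ
  Position 2: 'a' vs 'c' => differ
  Position 3: 'b' vs 'a' => differ
  Position 4: 'd' vs 'a' => differ
  Position 5: 'b' vs 'a' => differ
Total differences (Hamming distance): 6

6


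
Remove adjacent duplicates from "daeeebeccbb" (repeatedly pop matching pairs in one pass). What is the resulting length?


Input: daeeebeccbb
Stack-based adjacent duplicate removal:
  Read 'd': push. Stack: d
  Read 'a': push. Stack: da
  Read 'e': push. Stack: dae
  Read 'e': matches stack top 'e' => pop. Stack: da
  Read 'e': push. Stack: dae
  Read 'b': push. Stack: daeb
  Read 'e': push. Stack: daebe
  Read 'c': push. Stack: daebec
  Read 'c': matches stack top 'c' => pop. Stack: daebe
  Read 'b': push. Stack: daebeb
  Read 'b': matches stack top 'b' => pop. Stack: daebe
Final stack: "daebe" (length 5)

5
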